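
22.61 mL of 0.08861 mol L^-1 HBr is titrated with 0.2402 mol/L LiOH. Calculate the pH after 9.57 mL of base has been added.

n(acid) = 0.08861 x 0.02261 = 0.002003 mol; n(LiOH) added = 0.2402 x 0.009570 = 0.002299 mol.
Base is in excess by 0.002299 - 0.002003 = 0.0002952 mol in a total volume of 0.03218 L.
[OH^-] = 0.0002952/0.03218 = 0.009175 M, so pOH = 2.04 and pH = 14.00 - 2.04 = 11.96.

11.96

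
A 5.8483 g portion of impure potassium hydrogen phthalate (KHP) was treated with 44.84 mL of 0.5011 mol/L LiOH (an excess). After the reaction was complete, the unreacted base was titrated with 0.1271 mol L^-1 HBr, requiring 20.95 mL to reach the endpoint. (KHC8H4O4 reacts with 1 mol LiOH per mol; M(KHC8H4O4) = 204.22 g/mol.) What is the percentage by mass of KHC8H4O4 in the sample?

69.2%

Total n(LiOH) added = 0.5011 x 0.04484 = 0.02247 mol.
n(HBr) used = 0.1271 x 0.02095 = 0.002663 mol, which equals the excess n(LiOH).
So n(LiOH) consumed by the sample = 0.02247 - 0.002663 = 0.01981 mol.
n(KHC8H4O4) = 0.01981 / 1 = 0.01981 mol.
mass KHC8H4O4 = 0.01981 x 204.22 = 4.045 g, so %KHC8H4O4 = 4.045/5.8483 x 100 = 69.2%.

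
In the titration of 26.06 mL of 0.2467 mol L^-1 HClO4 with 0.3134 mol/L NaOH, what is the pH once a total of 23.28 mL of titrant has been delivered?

n(acid) = 0.2467 x 0.02606 = 0.006429 mol; n(NaOH) added = 0.3134 x 0.02328 = 0.007296 mol.
Base is in excess by 0.007296 - 0.006429 = 0.0008670 mol in a total volume of 0.04934 L.
[OH^-] = 0.0008670/0.04934 = 0.01757 M, so pOH = 1.76 and pH = 14.00 - 1.76 = 12.24.

12.24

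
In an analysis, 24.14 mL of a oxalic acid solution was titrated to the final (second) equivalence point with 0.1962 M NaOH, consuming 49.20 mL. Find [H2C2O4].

n(NaOH) = 0.1962 x 0.04920 = 0.009653 mol.
At the final (second) equivalence point, 2 mol OH^- react per mol H2C2O4, so n(H2C2O4) = 0.009653 / 2 = 0.004827 mol.
[H2C2O4] = 0.004827 / 0.02414 L = 0.200 M.

0.200 M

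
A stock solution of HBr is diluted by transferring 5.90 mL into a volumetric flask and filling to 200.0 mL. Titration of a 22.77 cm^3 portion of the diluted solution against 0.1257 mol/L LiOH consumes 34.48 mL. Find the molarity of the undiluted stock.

n(LiOH) = 0.1257 x 0.03448 = 0.004334 mol.
n(HBr) in the aliquot = 0.004334 mol.
[diluted HBr] = 0.004334 / 0.02277 = 0.1903 M.
Dilution factor = 200.0/5.900 = 33.90, so [stock] = 0.1903 x 33.90 = 6.45 M.

6.45 M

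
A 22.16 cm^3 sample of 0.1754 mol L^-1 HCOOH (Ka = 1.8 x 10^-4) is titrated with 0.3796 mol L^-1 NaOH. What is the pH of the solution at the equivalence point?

n(HCOOH) = 0.1754 x 0.02216 = 0.003887 mol; V(NaOH) at equivalence = 0.003887/0.3796 = 0.01024 L.
At equivalence all the acid is converted to HCOO-; total volume = 0.02216 + 0.01024 = 0.03240 L, so [HCOO-] = 0.003887/0.03240 = 0.1200 M.
Kb = Kw/Ka = 1.0e-14 / 1.8 x 10^-4 = 5.56e-11.
[OH^-] = sqrt(Kb x [HCOO-]) = sqrt(5.56e-11 x 0.1200) = 2.58e-6 M.
pOH = 5.59, so pH = 14.00 - 5.59 = 8.41.

8.41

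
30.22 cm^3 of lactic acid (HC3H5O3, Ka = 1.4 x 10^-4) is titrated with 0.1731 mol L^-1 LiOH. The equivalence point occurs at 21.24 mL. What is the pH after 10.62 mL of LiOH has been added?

10.62 mL is exactly half the equivalence volume (21.24/2), i.e. the half-equivalence point.
There, n(HA) = n(A^-), so pH = pKa = -log(1.4 x 10^-4) = 3.85.

3.85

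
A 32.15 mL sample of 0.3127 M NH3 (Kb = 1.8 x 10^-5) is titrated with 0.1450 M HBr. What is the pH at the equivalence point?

n(NH3) = 0.3127 x 0.03215 = 0.01005 mol; V(HBr) at equivalence = 0.01005/0.1450 = 0.06933 L.
At equivalence the base is fully converted to NH4+; total volume = 0.1015 L, so [NH4+] = 0.01005/0.1015 = 0.09906 M.
Ka(NH4+) = Kw/Kb = 1.0e-14 / 1.8 x 10^-5 = 5.56e-10.
[H^+] = sqrt(Ka x [NH4+]) = sqrt(5.56e-10 x 0.09906) = 7.42e-6 M.
pH = -log(7.42e-6) = 5.13.

5.13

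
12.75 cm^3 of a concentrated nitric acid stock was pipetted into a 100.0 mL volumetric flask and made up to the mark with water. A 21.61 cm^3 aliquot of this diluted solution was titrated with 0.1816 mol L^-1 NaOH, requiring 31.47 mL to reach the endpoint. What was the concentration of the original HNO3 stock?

2.07 M

n(NaOH) = 0.1816 x 0.03147 = 0.005715 mol.
n(HNO3) in the aliquot = 0.005715 mol.
[diluted HNO3] = 0.005715 / 0.02161 = 0.2645 M.
Dilution factor = 100.0/12.75 = 7.843, so [stock] = 0.2645 x 7.843 = 2.07 M.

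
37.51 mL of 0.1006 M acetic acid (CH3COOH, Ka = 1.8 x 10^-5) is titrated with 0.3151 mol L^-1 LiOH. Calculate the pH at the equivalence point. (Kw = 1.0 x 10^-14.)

n(CH3COOH) = 0.1006 x 0.03751 = 0.003774 mol; V(LiOH) at equivalence = 0.003774/0.3151 = 0.01198 L.
At equivalence all the acid is converted to CH3COO-; total volume = 0.03751 + 0.01198 = 0.04949 L, so [CH3COO-] = 0.003774/0.04949 = 0.07625 M.
Kb = Kw/Ka = 1.0e-14 / 1.8 x 10^-5 = 5.56e-10.
[OH^-] = sqrt(Kb x [CH3COO-]) = sqrt(5.56e-10 x 0.07625) = 6.51e-6 M.
pOH = 5.19, so pH = 14.00 - 5.19 = 8.81.

8.81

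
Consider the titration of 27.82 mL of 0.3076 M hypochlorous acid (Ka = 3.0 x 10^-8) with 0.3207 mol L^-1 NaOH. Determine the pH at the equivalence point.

n(HClO) = 0.3076 x 0.02782 = 0.008557 mol; V(NaOH) at equivalence = 0.008557/0.3207 = 0.02668 L.
At equivalence all the acid is converted to ClO-; total volume = 0.02782 + 0.02668 = 0.05450 L, so [ClO-] = 0.008557/0.05450 = 0.1570 M.
Kb = Kw/Ka = 1.0e-14 / 3.0 x 10^-8 = 3.33e-7.
[OH^-] = sqrt(Kb x [ClO-]) = sqrt(3.33e-7 x 0.1570) = 0.000229 M.
pOH = 3.64, so pH = 14.00 - 3.64 = 10.36.

10.36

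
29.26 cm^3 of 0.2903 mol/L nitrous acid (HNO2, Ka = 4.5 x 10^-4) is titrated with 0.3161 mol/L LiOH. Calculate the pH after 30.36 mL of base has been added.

12.27

n(acid) = 0.2903 x 0.02926 = 0.008494 mol; n(LiOH) added = 0.3161 x 0.03036 = 0.009597 mol.
Base is in excess by 0.009597 - 0.008494 = 0.001103 mol in a total volume of 0.05962 L.
[OH^-] = 0.001103/0.05962 = 0.01849 M, so pOH = 1.73 and pH = 14.00 - 1.73 = 12.27.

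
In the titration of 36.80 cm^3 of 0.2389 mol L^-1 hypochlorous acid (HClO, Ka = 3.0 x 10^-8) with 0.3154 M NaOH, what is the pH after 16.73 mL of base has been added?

7.70

Initial n(HClO) = 0.2389 x 0.03680 = 0.008792 mol.
n(NaOH) added = 0.3154 x 0.01673 = 0.005277 mol, converting that many moles of HClO to ClO-.
Remaining n(HClO) = 0.003515 mol; n(ClO-) = 0.005277 mol.
By Henderson-Hasselbalch, pH = pKa + log([A^-]/[HA]) = 7.52 + log(0.005277/0.003515) = 7.52 + (+0.18) = 7.70.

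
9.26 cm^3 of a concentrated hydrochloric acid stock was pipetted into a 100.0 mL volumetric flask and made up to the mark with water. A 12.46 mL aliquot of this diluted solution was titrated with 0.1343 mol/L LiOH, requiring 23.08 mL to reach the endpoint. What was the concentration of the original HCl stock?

2.69 M

n(LiOH) = 0.1343 x 0.02308 = 0.003100 mol.
n(HCl) in the aliquot = 0.003100 mol.
[diluted HCl] = 0.003100 / 0.01246 = 0.2488 M.
Dilution factor = 100.0/9.260 = 10.80, so [stock] = 0.2488 x 10.80 = 2.69 M.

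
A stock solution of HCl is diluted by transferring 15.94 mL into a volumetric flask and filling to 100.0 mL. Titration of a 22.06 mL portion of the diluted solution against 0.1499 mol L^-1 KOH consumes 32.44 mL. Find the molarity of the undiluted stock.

1.38 M

n(KOH) = 0.1499 x 0.03244 = 0.004863 mol.
n(HCl) in the aliquot = 0.004863 mol.
[diluted HCl] = 0.004863 / 0.02206 = 0.2204 M.
Dilution factor = 100.0/15.94 = 6.274, so [stock] = 0.2204 x 6.274 = 1.38 M.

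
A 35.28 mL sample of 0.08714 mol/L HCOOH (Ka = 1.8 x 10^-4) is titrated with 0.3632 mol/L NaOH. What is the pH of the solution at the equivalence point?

n(HCOOH) = 0.08714 x 0.03528 = 0.003074 mol; V(NaOH) at equivalence = 0.003074/0.3632 = 0.008464 L.
At equivalence all the acid is converted to HCOO-; total volume = 0.03528 + 0.008464 = 0.04374 L, so [HCOO-] = 0.003074/0.04374 = 0.07028 M.
Kb = Kw/Ka = 1.0e-14 / 1.8 x 10^-4 = 5.56e-11.
[OH^-] = sqrt(Kb x [HCOO-]) = sqrt(5.56e-11 x 0.07028) = 1.98e-6 M.
pOH = 5.70, so pH = 14.00 - 5.70 = 8.30.

8.30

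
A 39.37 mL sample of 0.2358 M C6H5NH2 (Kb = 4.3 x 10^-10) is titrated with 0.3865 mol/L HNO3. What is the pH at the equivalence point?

n(C6H5NH2) = 0.2358 x 0.03937 = 0.009283 mol; V(HNO3) at equivalence = 0.009283/0.3865 = 0.02402 L.
At equivalence the base is fully converted to C6H5NH3+; total volume = 0.06339 L, so [C6H5NH3+] = 0.009283/0.06339 = 0.1465 M.
Ka(C6H5NH3+) = Kw/Kb = 1.0e-14 / 4.3 x 10^-10 = 2.33e-5.
[H^+] = sqrt(Ka x [C6H5NH3+]) = sqrt(2.33e-5 x 0.1465) = 0.00185 M.
pH = -log(0.00185) = 2.73.

2.73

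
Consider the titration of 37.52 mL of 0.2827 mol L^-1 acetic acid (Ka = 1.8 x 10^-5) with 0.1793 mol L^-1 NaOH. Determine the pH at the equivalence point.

n(CH3COOH) = 0.2827 x 0.03752 = 0.01061 mol; V(NaOH) at equivalence = 0.01061/0.1793 = 0.05916 L.
At equivalence all the acid is converted to CH3COO-; total volume = 0.03752 + 0.05916 = 0.09668 L, so [CH3COO-] = 0.01061/0.09668 = 0.1097 M.
Kb = Kw/Ka = 1.0e-14 / 1.8 x 10^-5 = 5.56e-10.
[OH^-] = sqrt(Kb x [CH3COO-]) = sqrt(5.56e-10 x 0.1097) = 7.81e-6 M.
pOH = 5.11, so pH = 14.00 - 5.11 = 8.89.

8.89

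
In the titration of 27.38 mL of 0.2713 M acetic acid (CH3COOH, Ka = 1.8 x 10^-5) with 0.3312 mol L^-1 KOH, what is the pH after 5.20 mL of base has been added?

4.22

Initial n(CH3COOH) = 0.2713 x 0.02738 = 0.007428 mol.
n(KOH) added = 0.3312 x 0.005200 = 0.001722 mol, converting that many moles of CH3COOH to CH3COO-.
Remaining n(CH3COOH) = 0.005706 mol; n(CH3COO-) = 0.001722 mol.
By Henderson-Hasselbalch, pH = pKa + log([A^-]/[HA]) = 4.74 + log(0.001722/0.005706) = 4.74 + (-0.52) = 4.22.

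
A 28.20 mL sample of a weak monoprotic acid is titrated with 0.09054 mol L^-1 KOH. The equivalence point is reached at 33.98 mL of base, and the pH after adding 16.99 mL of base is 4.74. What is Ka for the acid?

1.8 x 10^-5

16.99 mL is half of the equivalence volume, so this is the half-equivalence point where [HA] = [A^-].
At half-equivalence pH = pKa, so pKa = 4.74.
Ka = 10^(-4.74) = 1.8 x 10^-5.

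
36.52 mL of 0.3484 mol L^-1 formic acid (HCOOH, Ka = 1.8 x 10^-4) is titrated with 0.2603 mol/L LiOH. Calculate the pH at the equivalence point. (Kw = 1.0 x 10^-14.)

n(HCOOH) = 0.3484 x 0.03652 = 0.01272 mol; V(LiOH) at equivalence = 0.01272/0.2603 = 0.04888 L.
At equivalence all the acid is converted to HCOO-; total volume = 0.03652 + 0.04888 = 0.08540 L, so [HCOO-] = 0.01272/0.08540 = 0.1490 M.
Kb = Kw/Ka = 1.0e-14 / 1.8 x 10^-4 = 5.56e-11.
[OH^-] = sqrt(Kb x [HCOO-]) = sqrt(5.56e-11 x 0.1490) = 2.88e-6 M.
pOH = 5.54, so pH = 14.00 - 5.54 = 8.46.

8.46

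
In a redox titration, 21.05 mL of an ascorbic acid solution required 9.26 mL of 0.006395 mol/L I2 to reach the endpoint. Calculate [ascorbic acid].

n(I2) = 0.006395 x 0.009260 = 5.922e-5 mol.
From the balanced equation, 1 mol I2 reacts with 1 mol ascorbic acid, so n(ascorbic acid) = 5.922e-5 x 1/1 = 5.922e-5 mol.
[ascorbic acid] = 5.922e-5 / 0.02105 L = 0.00281 M.

0.00281 M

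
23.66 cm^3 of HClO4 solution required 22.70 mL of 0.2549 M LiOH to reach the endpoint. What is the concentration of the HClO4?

n(LiOH) delivered = 0.2549 x 0.02270 = 0.005786 mol.
For a 1:1 reaction, n(HClO4) = 0.005786 mol.
[HClO4] = 0.005786 mol / 0.02366 L = 0.245 M.

0.245 M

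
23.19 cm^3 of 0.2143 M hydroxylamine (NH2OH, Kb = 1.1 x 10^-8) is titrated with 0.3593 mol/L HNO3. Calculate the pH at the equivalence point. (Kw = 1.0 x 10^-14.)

n(NH2OH) = 0.2143 x 0.02319 = 0.004970 mol; V(HNO3) at equivalence = 0.004970/0.3593 = 0.01383 L.
At equivalence the base is fully converted to NH3OH+; total volume = 0.03702 L, so [NH3OH+] = 0.004970/0.03702 = 0.1342 M.
Ka(NH3OH+) = Kw/Kb = 1.0e-14 / 1.1 x 10^-8 = 9.09e-7.
[H^+] = sqrt(Ka x [NH3OH+]) = sqrt(9.09e-7 x 0.1342) = 0.000349 M.
pH = -log(0.000349) = 3.46.

3.46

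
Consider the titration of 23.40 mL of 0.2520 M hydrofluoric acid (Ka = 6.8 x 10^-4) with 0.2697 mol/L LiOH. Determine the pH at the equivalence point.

8.14

n(HF) = 0.2520 x 0.02340 = 0.005897 mol; V(LiOH) at equivalence = 0.005897/0.2697 = 0.02186 L.
At equivalence all the acid is converted to F-; total volume = 0.02340 + 0.02186 = 0.04526 L, so [F-] = 0.005897/0.04526 = 0.1303 M.
Kb = Kw/Ka = 1.0e-14 / 6.8 x 10^-4 = 1.47e-11.
[OH^-] = sqrt(Kb x [F-]) = sqrt(1.47e-11 x 0.1303) = 1.38e-6 M.
pOH = 5.86, so pH = 14.00 - 5.86 = 8.14.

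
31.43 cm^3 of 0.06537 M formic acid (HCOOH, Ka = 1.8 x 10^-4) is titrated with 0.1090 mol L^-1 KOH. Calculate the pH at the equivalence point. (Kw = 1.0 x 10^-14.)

n(HCOOH) = 0.06537 x 0.03143 = 0.002055 mol; V(KOH) at equivalence = 0.002055/0.1090 = 0.01885 L.
At equivalence all the acid is converted to HCOO-; total volume = 0.03143 + 0.01885 = 0.05028 L, so [HCOO-] = 0.002055/0.05028 = 0.04086 M.
Kb = Kw/Ka = 1.0e-14 / 1.8 x 10^-4 = 5.56e-11.
[OH^-] = sqrt(Kb x [HCOO-]) = sqrt(5.56e-11 x 0.04086) = 1.51e-6 M.
pOH = 5.82, so pH = 14.00 - 5.82 = 8.18.

8.18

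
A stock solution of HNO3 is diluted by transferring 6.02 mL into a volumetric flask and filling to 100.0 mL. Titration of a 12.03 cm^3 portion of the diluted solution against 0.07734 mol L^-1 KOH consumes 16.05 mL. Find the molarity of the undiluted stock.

n(KOH) = 0.07734 x 0.01605 = 0.001241 mol.
n(HNO3) in the aliquot = 0.001241 mol.
[diluted HNO3] = 0.001241 / 0.01203 = 0.1032 M.
Dilution factor = 100.0/6.020 = 16.61, so [stock] = 0.1032 x 16.61 = 1.71 M.

1.71 M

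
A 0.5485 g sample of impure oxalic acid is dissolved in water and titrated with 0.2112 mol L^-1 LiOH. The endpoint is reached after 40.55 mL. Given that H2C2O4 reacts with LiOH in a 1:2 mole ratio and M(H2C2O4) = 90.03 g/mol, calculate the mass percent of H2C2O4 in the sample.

n(LiOH) = 0.2112 x 0.04055 = 0.008564 mol.
n(H2C2O4) = 0.008564 / 2 = 0.004282 mol.
mass of H2C2O4 = 0.004282 x 90.03 = 0.3855 g.
% purity = 0.3855 / 0.5485 x 100 = 70.3%.

70.3%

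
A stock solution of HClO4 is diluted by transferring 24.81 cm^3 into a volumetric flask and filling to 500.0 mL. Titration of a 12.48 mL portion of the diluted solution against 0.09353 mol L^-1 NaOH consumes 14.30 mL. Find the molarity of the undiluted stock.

n(NaOH) = 0.09353 x 0.01430 = 0.001337 mol.
n(HClO4) in the aliquot = 0.001337 mol.
[diluted HClO4] = 0.001337 / 0.01248 = 0.1072 M.
Dilution factor = 500.0/24.81 = 20.15, so [stock] = 0.1072 x 20.15 = 2.16 M.

2.16 M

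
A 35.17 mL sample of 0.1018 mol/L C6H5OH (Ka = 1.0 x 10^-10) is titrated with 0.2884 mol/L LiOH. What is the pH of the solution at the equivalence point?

11.44

n(C6H5OH) = 0.1018 x 0.03517 = 0.003580 mol; V(LiOH) at equivalence = 0.003580/0.2884 = 0.01241 L.
At equivalence all the acid is converted to C6H5O-; total volume = 0.03517 + 0.01241 = 0.04758 L, so [C6H5O-] = 0.003580/0.04758 = 0.07524 M.
Kb = Kw/Ka = 1.0e-14 / 1.0 x 10^-10 = 0.000100.
[OH^-] = sqrt(Kb x [C6H5O-]) = sqrt(0.000100 x 0.07524) = 0.00274 M.
pOH = 2.56, so pH = 14.00 - 2.56 = 11.44.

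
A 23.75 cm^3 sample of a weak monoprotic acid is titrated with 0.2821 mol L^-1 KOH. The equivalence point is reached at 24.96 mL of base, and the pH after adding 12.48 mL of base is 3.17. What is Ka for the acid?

6.8 x 10^-4

12.48 mL is half of the equivalence volume, so this is the half-equivalence point where [HA] = [A^-].
At half-equivalence pH = pKa, so pKa = 3.17.
Ka = 10^(-3.17) = 6.8 x 10^-4.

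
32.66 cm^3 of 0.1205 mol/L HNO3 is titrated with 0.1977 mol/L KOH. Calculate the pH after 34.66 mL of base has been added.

12.64

n(acid) = 0.1205 x 0.03266 = 0.003936 mol; n(KOH) added = 0.1977 x 0.03466 = 0.006852 mol.
Base is in excess by 0.006852 - 0.003936 = 0.002917 mol in a total volume of 0.06732 L.
[OH^-] = 0.002917/0.06732 = 0.04333 M, so pOH = 1.36 and pH = 14.00 - 1.36 = 12.64.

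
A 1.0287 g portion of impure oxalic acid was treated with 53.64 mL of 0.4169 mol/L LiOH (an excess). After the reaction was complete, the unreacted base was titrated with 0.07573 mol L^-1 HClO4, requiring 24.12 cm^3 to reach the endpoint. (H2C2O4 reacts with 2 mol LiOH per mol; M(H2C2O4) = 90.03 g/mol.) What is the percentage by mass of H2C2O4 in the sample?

89.9%

Total n(LiOH) added = 0.4169 x 0.05364 = 0.02236 mol.
n(HClO4) used = 0.07573 x 0.02412 = 0.001827 mol, which equals the excess n(LiOH).
So n(LiOH) consumed by the sample = 0.02236 - 0.001827 = 0.02054 mol.
n(H2C2O4) = 0.02054 / 2 = 0.01027 mol.
mass H2C2O4 = 0.01027 x 90.03 = 0.9244 g, so %H2C2O4 = 0.9244/1.0287 x 100 = 89.9%.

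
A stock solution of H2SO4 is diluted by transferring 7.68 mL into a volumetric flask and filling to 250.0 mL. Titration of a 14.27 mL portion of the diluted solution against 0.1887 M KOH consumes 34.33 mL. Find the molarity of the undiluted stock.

n(KOH) = 0.1887 x 0.03433 = 0.006478 mol.
n(H2SO4) in the aliquot = 0.006478 x 1/2 = 0.003239 mol.
[diluted H2SO4] = 0.003239 / 0.01427 = 0.2270 M.
Dilution factor = 250.0/7.680 = 32.55, so [stock] = 0.2270 x 32.55 = 7.39 M.

7.39 M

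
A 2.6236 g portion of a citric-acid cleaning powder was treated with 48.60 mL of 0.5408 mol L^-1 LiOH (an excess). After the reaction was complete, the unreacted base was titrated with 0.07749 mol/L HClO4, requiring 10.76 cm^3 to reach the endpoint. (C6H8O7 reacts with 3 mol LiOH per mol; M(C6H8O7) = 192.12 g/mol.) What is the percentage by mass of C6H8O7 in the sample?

Total n(LiOH) added = 0.5408 x 0.04860 = 0.02628 mol.
n(HClO4) used = 0.07749 x 0.01076 = 0.0008338 mol, which equals the excess n(LiOH).
So n(LiOH) consumed by the sample = 0.02628 - 0.0008338 = 0.02545 mol.
n(C6H8O7) = 0.02545 / 3 = 0.008483 mol.
mass C6H8O7 = 0.008483 x 192.12 = 1.630 g, so %C6H8O7 = 1.630/2.6236 x 100 = 62.1%.

62.1%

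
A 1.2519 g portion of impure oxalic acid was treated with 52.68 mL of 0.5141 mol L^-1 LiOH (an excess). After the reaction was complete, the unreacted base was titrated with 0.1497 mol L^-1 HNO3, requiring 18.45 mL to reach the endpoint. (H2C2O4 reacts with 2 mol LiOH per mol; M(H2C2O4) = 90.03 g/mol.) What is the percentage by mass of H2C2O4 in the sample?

87.5%

Total n(LiOH) added = 0.5141 x 0.05268 = 0.02708 mol.
n(HNO3) used = 0.1497 x 0.01845 = 0.002762 mol, which equals the excess n(LiOH).
So n(LiOH) consumed by the sample = 0.02708 - 0.002762 = 0.02432 mol.
n(H2C2O4) = 0.02432 / 2 = 0.01216 mol.
mass H2C2O4 = 0.01216 x 90.03 = 1.095 g, so %H2C2O4 = 1.095/1.2519 x 100 = 87.5%.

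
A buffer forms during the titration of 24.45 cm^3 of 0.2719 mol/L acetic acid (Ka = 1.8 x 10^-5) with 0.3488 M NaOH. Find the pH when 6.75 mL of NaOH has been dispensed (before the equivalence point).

Initial n(CH3COOH) = 0.2719 x 0.02445 = 0.006648 mol.
n(NaOH) added = 0.3488 x 0.006750 = 0.002354 mol, converting that many moles of CH3COOH to CH3COO-.
Remaining n(CH3COOH) = 0.004294 mol; n(CH3COO-) = 0.002354 mol.
By Henderson-Hasselbalch, pH = pKa + log([A^-]/[HA]) = 4.74 + log(0.002354/0.004294) = 4.74 + (-0.26) = 4.48.

4.48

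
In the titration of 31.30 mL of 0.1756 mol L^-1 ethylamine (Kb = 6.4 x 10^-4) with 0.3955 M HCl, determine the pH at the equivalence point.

5.86

n(C2H5NH2) = 0.1756 x 0.03130 = 0.005496 mol; V(HCl) at equivalence = 0.005496/0.3955 = 0.01390 L.
At equivalence the base is fully converted to C2H5NH3+; total volume = 0.04520 L, so [C2H5NH3+] = 0.005496/0.04520 = 0.1216 M.
Ka(C2H5NH3+) = Kw/Kb = 1.0e-14 / 6.4 x 10^-4 = 1.56e-11.
[H^+] = sqrt(Ka x [C2H5NH3+]) = sqrt(1.56e-11 x 0.1216) = 1.38e-6 M.
pH = -log(1.38e-6) = 5.86.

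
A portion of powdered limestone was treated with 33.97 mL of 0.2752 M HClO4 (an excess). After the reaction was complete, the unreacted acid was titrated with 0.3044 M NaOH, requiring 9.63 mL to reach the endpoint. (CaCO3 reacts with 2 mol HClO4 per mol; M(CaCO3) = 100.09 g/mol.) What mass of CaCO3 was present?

0.321 g

Total n(HClO4) added = 0.2752 x 0.03397 = 0.009349 mol.
n(NaOH) used = 0.3044 x 0.009630 = 0.002931 mol, which equals the excess n(HClO4).
So n(HClO4) consumed by the sample = 0.009349 - 0.002931 = 0.006417 mol.
n(CaCO3) = 0.006417 / 2 = 0.003209 mol.
mass = 0.003209 mol x 100.09 g/mol = 0.321 g.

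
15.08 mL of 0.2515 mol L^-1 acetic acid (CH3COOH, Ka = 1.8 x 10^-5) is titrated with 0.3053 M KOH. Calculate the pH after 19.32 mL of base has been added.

12.79

n(acid) = 0.2515 x 0.01508 = 0.003793 mol; n(KOH) added = 0.3053 x 0.01932 = 0.005898 mol.
Base is in excess by 0.005898 - 0.003793 = 0.002106 mol in a total volume of 0.03440 L.
[OH^-] = 0.002106/0.03440 = 0.06121 M, so pOH = 1.21 and pH = 14.00 - 1.21 = 12.79.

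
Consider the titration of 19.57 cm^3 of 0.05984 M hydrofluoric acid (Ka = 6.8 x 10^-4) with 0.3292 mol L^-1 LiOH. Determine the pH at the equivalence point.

7.94

n(HF) = 0.05984 x 0.01957 = 0.001171 mol; V(LiOH) at equivalence = 0.001171/0.3292 = 0.003557 L.
At equivalence all the acid is converted to F-; total volume = 0.01957 + 0.003557 = 0.02313 L, so [F-] = 0.001171/0.02313 = 0.05064 M.
Kb = Kw/Ka = 1.0e-14 / 6.8 x 10^-4 = 1.47e-11.
[OH^-] = sqrt(Kb x [F-]) = sqrt(1.47e-11 x 0.05064) = 8.63e-7 M.
pOH = 6.06, so pH = 14.00 - 6.06 = 7.94.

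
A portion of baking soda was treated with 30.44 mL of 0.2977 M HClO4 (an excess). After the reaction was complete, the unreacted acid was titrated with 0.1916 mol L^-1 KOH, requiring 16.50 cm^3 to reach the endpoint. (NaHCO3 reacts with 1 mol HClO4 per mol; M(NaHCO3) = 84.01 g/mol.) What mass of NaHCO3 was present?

Total n(HClO4) added = 0.2977 x 0.03044 = 0.009062 mol.
n(KOH) used = 0.1916 x 0.01650 = 0.003161 mol, which equals the excess n(HClO4).
So n(HClO4) consumed by the sample = 0.009062 - 0.003161 = 0.005901 mol.
n(NaHCO3) = 0.005901 / 1 = 0.005901 mol.
mass = 0.005901 mol x 84.01 g/mol = 0.496 g.

0.496 g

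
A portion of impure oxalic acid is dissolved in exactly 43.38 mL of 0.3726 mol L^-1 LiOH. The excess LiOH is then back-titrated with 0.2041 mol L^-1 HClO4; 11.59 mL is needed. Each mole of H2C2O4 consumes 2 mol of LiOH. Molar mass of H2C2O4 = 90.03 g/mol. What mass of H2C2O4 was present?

Total n(LiOH) added = 0.3726 x 0.04338 = 0.01616 mol.
n(HClO4) used = 0.2041 x 0.01159 = 0.002366 mol, which equals the excess n(LiOH).
So n(LiOH) consumed by the sample = 0.01616 - 0.002366 = 0.01380 mol.
n(H2C2O4) = 0.01380 / 2 = 0.006899 mol.
mass = 0.006899 mol x 90.03 g/mol = 0.621 g.

0.621 g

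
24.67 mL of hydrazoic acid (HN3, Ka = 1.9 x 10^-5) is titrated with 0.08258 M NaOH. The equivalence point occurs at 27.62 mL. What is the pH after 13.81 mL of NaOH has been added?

13.81 mL is exactly half the equivalence volume (27.62/2), i.e. the half-equivalence point.
There, n(HA) = n(A^-), so pH = pKa = -log(1.9 x 10^-5) = 4.72.

4.72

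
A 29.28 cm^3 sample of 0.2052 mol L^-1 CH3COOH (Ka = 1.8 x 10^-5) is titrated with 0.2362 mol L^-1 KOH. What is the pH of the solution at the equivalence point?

8.89

n(CH3COOH) = 0.2052 x 0.02928 = 0.006008 mol; V(KOH) at equivalence = 0.006008/0.2362 = 0.02544 L.
At equivalence all the acid is converted to CH3COO-; total volume = 0.02928 + 0.02544 = 0.05472 L, so [CH3COO-] = 0.006008/0.05472 = 0.1098 M.
Kb = Kw/Ka = 1.0e-14 / 1.8 x 10^-5 = 5.56e-10.
[OH^-] = sqrt(Kb x [CH3COO-]) = sqrt(5.56e-10 x 0.1098) = 7.81e-6 M.
pOH = 5.11, so pH = 14.00 - 5.11 = 8.89.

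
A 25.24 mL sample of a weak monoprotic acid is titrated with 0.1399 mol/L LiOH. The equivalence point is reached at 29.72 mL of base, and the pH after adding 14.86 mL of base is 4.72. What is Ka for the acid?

1.9 x 10^-5

14.86 mL is half of the equivalence volume, so this is the half-equivalence point where [HA] = [A^-].
At half-equivalence pH = pKa, so pKa = 4.72.
Ka = 10^(-4.72) = 1.9 x 10^-5.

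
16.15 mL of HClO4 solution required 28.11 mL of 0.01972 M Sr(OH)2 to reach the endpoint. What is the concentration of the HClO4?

n(Sr(OH)2) delivered = 0.01972 x 0.02811 = 0.0005543 mol.
The reaction is 2 HClO4 + 1 Sr(OH)2, so n(HClO4) = 0.0005543 x 2/1 = 0.001109 mol.
[HClO4] = 0.001109 mol / 0.01615 L = 0.0686 M.

0.0686 M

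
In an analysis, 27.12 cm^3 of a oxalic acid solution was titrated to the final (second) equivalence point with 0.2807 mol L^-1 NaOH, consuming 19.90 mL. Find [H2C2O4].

0.103 M

n(NaOH) = 0.2807 x 0.01990 = 0.005586 mol.
At the final (second) equivalence point, 2 mol OH^- react per mol H2C2O4, so n(H2C2O4) = 0.005586 / 2 = 0.002793 mol.
[H2C2O4] = 0.002793 / 0.02712 L = 0.103 M.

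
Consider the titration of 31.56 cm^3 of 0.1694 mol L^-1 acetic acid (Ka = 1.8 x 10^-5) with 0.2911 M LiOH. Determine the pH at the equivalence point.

n(CH3COOH) = 0.1694 x 0.03156 = 0.005346 mol; V(LiOH) at equivalence = 0.005346/0.2911 = 0.01837 L.
At equivalence all the acid is converted to CH3COO-; total volume = 0.03156 + 0.01837 = 0.04993 L, so [CH3COO-] = 0.005346/0.04993 = 0.1071 M.
Kb = Kw/Ka = 1.0e-14 / 1.8 x 10^-5 = 5.56e-10.
[OH^-] = sqrt(Kb x [CH3COO-]) = sqrt(5.56e-10 x 0.1071) = 7.71e-6 M.
pOH = 5.11, so pH = 14.00 - 5.11 = 8.89.

8.89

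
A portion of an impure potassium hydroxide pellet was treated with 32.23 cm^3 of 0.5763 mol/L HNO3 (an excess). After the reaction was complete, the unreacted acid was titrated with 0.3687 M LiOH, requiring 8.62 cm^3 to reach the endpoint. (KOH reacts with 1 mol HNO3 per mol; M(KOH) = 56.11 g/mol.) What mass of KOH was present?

0.864 g

Total n(HNO3) added = 0.5763 x 0.03223 = 0.01857 mol.
n(LiOH) used = 0.3687 x 0.008620 = 0.003178 mol, which equals the excess n(HNO3).
So n(HNO3) consumed by the sample = 0.01857 - 0.003178 = 0.01540 mol.
n(KOH) = 0.01540 / 1 = 0.01540 mol.
mass = 0.01540 mol x 56.11 g/mol = 0.864 g.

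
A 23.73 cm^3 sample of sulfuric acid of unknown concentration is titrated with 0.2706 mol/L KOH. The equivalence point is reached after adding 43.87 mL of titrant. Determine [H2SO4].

n(KOH) delivered = 0.2706 x 0.04387 = 0.01187 mol.
The reaction is 1 H2SO4 + 2 KOH, so n(H2SO4) = 0.01187 x 1/2 = 0.005936 mol.
[H2SO4] = 0.005936 mol / 0.02373 L = 0.250 M.

0.250 M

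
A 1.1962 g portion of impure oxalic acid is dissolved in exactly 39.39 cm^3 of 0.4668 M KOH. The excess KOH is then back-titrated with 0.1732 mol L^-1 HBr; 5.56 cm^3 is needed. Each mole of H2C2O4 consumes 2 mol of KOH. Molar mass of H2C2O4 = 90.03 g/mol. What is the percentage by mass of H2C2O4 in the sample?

Total n(KOH) added = 0.4668 x 0.03939 = 0.01839 mol.
n(HBr) used = 0.1732 x 0.005560 = 0.0009630 mol, which equals the excess n(KOH).
So n(KOH) consumed by the sample = 0.01839 - 0.0009630 = 0.01742 mol.
n(H2C2O4) = 0.01742 / 2 = 0.008712 mol.
mass H2C2O4 = 0.008712 x 90.03 = 0.7844 g, so %H2C2O4 = 0.7844/1.1962 x 100 = 65.6%.

65.6%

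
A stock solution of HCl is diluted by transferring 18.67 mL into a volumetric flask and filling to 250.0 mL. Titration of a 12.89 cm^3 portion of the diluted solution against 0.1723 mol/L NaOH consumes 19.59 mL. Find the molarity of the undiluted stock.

3.51 M

n(NaOH) = 0.1723 x 0.01959 = 0.003375 mol.
n(HCl) in the aliquot = 0.003375 mol.
[diluted HCl] = 0.003375 / 0.01289 = 0.2619 M.
Dilution factor = 250.0/18.67 = 13.39, so [stock] = 0.2619 x 13.39 = 3.51 M.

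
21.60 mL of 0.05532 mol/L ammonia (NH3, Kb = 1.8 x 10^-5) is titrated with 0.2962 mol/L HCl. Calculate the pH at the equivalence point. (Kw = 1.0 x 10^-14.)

n(NH3) = 0.05532 x 0.02160 = 0.001195 mol; V(HCl) at equivalence = 0.001195/0.2962 = 0.004034 L.
At equivalence the base is fully converted to NH4+; total volume = 0.02563 L, so [NH4+] = 0.001195/0.02563 = 0.04661 M.
Ka(NH4+) = Kw/Kb = 1.0e-14 / 1.8 x 10^-5 = 5.56e-10.
[H^+] = sqrt(Ka x [NH4+]) = sqrt(5.56e-10 x 0.04661) = 5.09e-6 M.
pH = -log(5.09e-6) = 5.29.

5.29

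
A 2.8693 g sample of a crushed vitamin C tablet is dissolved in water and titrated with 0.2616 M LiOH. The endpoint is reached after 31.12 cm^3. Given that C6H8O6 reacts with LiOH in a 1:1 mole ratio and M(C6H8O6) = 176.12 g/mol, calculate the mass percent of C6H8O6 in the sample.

n(LiOH) = 0.2616 x 0.03112 = 0.008141 mol.
n(C6H8O6) = 0.008141 / 1 = 0.008141 mol.
mass of C6H8O6 = 0.008141 x 176.12 = 1.434 g.
% purity = 1.434 / 2.8693 x 100 = 50.0%.

50.0%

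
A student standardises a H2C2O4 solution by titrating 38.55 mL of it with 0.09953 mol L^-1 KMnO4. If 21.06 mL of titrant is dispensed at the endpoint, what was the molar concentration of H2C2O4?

n(KMnO4) = 0.09953 x 0.02106 = 0.002096 mol.
From the balanced equation, 2 mol KMnO4 reacts with 5 mol H2C2O4, so n(H2C2O4) = 0.002096 x 5/2 = 0.005240 mol.
[H2C2O4] = 0.005240 / 0.03855 L = 0.136 M.

0.136 M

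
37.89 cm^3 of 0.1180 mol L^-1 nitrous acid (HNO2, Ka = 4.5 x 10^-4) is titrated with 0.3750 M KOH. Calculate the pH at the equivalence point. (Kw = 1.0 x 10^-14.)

8.15

n(HNO2) = 0.1180 x 0.03789 = 0.004471 mol; V(KOH) at equivalence = 0.004471/0.3750 = 0.01192 L.
At equivalence all the acid is converted to NO2-; total volume = 0.03789 + 0.01192 = 0.04981 L, so [NO2-] = 0.004471/0.04981 = 0.08976 M.
Kb = Kw/Ka = 1.0e-14 / 4.5 x 10^-4 = 2.22e-11.
[OH^-] = sqrt(Kb x [NO2-]) = sqrt(2.22e-11 x 0.08976) = 1.41e-6 M.
pOH = 5.85, so pH = 14.00 - 5.85 = 8.15.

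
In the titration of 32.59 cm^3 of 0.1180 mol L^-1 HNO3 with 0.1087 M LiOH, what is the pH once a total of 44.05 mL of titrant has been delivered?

n(acid) = 0.1180 x 0.03259 = 0.003846 mol; n(LiOH) added = 0.1087 x 0.04405 = 0.004788 mol.
Base is in excess by 0.004788 - 0.003846 = 0.0009426 mol in a total volume of 0.07664 L.
[OH^-] = 0.0009426/0.07664 = 0.01230 M, so pOH = 1.91 and pH = 14.00 - 1.91 = 12.09.

12.09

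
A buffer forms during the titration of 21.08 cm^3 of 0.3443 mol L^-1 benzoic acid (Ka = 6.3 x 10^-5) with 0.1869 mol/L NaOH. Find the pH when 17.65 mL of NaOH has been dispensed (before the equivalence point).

4.12

Initial n(C6H5COOH) = 0.3443 x 0.02108 = 0.007258 mol.
n(NaOH) added = 0.1869 x 0.01765 = 0.003299 mol, converting that many moles of C6H5COOH to C6H5COO-.
Remaining n(C6H5COOH) = 0.003959 mol; n(C6H5COO-) = 0.003299 mol.
By Henderson-Hasselbalch, pH = pKa + log([A^-]/[HA]) = 4.20 + log(0.003299/0.003959) = 4.20 + (-0.08) = 4.12.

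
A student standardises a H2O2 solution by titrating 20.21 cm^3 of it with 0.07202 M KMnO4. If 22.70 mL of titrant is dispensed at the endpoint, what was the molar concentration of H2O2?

0.202 M

n(KMnO4) = 0.07202 x 0.02270 = 0.001635 mol.
From the balanced equation, 2 mol KMnO4 reacts with 5 mol H2O2, so n(H2O2) = 0.001635 x 5/2 = 0.004087 mol.
[H2O2] = 0.004087 / 0.02021 L = 0.202 M.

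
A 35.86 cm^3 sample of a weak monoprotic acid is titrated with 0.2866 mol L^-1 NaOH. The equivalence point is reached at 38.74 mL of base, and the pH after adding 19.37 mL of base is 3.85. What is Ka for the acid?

19.37 mL is half of the equivalence volume, so this is the half-equivalence point where [HA] = [A^-].
At half-equivalence pH = pKa, so pKa = 3.85.
Ka = 10^(-3.85) = 1.4 x 10^-4.

1.4 x 10^-4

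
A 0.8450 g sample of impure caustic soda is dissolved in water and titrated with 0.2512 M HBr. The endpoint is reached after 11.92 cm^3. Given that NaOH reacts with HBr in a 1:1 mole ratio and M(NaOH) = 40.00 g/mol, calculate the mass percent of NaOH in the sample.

14.2%

n(HBr) = 0.2512 x 0.01192 = 0.002994 mol.
n(NaOH) = 0.002994 / 1 = 0.002994 mol.
mass of NaOH = 0.002994 x 40.00 = 0.1198 g.
% purity = 0.1198 / 0.8450 x 100 = 14.2%.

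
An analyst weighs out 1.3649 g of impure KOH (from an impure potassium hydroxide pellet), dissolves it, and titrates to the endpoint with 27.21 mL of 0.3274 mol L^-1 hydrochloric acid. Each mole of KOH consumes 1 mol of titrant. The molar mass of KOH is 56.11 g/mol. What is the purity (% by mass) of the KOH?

36.6%

n(HCl) = 0.3274 x 0.02721 = 0.008909 mol.
n(KOH) = 0.008909 / 1 = 0.008909 mol.
mass of KOH = 0.008909 x 56.11 = 0.4999 g.
% purity = 0.4999 / 1.3649 x 100 = 36.6%.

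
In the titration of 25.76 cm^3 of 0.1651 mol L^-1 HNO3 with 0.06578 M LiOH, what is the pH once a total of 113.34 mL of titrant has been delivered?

n(acid) = 0.1651 x 0.02576 = 0.004253 mol; n(LiOH) added = 0.06578 x 0.1133 = 0.007456 mol.
Base is in excess by 0.007456 - 0.004253 = 0.003203 mol in a total volume of 0.1391 L.
[OH^-] = 0.003203/0.1391 = 0.02302 M, so pOH = 1.64 and pH = 14.00 - 1.64 = 12.36.

12.36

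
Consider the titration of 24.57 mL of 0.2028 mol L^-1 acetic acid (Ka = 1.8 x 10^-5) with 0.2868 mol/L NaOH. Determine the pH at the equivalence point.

8.91

n(CH3COOH) = 0.2028 x 0.02457 = 0.004983 mol; V(NaOH) at equivalence = 0.004983/0.2868 = 0.01737 L.
At equivalence all the acid is converted to CH3COO-; total volume = 0.02457 + 0.01737 = 0.04194 L, so [CH3COO-] = 0.004983/0.04194 = 0.1188 M.
Kb = Kw/Ka = 1.0e-14 / 1.8 x 10^-5 = 5.56e-10.
[OH^-] = sqrt(Kb x [CH3COO-]) = sqrt(5.56e-10 x 0.1188) = 8.12e-6 M.
pOH = 5.09, so pH = 14.00 - 5.09 = 8.91.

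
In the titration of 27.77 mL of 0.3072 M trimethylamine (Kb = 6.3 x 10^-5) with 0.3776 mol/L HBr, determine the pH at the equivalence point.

n((CH3)3N) = 0.3072 x 0.02777 = 0.008531 mol; V(HBr) at equivalence = 0.008531/0.3776 = 0.02259 L.
At equivalence the base is fully converted to (CH3)3NH+; total volume = 0.05036 L, so [(CH3)3NH+] = 0.008531/0.05036 = 0.1694 M.
Ka((CH3)3NH+) = Kw/Kb = 1.0e-14 / 6.3 x 10^-5 = 1.59e-10.
[H^+] = sqrt(Ka x [(CH3)3NH+]) = sqrt(1.59e-10 x 0.1694) = 5.19e-6 M.
pH = -log(5.19e-6) = 5.29.

5.29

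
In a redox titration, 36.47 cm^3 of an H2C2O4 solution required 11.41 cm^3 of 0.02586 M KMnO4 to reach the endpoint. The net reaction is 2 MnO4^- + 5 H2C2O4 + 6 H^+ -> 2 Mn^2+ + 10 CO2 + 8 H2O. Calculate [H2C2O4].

0.0202 M

n(KMnO4) = 0.02586 x 0.01141 = 0.0002951 mol.
From the balanced equation, 2 mol KMnO4 reacts with 5 mol H2C2O4, so n(H2C2O4) = 0.0002951 x 5/2 = 0.0007377 mol.
[H2C2O4] = 0.0007377 / 0.03647 L = 0.0202 M.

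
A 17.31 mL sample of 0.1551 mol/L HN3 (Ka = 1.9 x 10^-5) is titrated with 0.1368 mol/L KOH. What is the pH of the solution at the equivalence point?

8.79

n(HN3) = 0.1551 x 0.01731 = 0.002685 mol; V(KOH) at equivalence = 0.002685/0.1368 = 0.01963 L.
At equivalence all the acid is converted to N3-; total volume = 0.01731 + 0.01963 = 0.03694 L, so [N3-] = 0.002685/0.03694 = 0.07269 M.
Kb = Kw/Ka = 1.0e-14 / 1.9 x 10^-5 = 5.26e-10.
[OH^-] = sqrt(Kb x [N3-]) = sqrt(5.26e-10 x 0.07269) = 6.19e-6 M.
pOH = 5.21, so pH = 14.00 - 5.21 = 8.79.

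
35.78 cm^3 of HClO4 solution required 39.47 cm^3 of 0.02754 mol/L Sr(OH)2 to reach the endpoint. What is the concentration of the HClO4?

0.0608 M

n(Sr(OH)2) delivered = 0.02754 x 0.03947 = 0.001087 mol.
The reaction is 2 HClO4 + 1 Sr(OH)2, so n(HClO4) = 0.001087 x 2/1 = 0.002174 mol.
[HClO4] = 0.002174 mol / 0.03578 L = 0.0608 M.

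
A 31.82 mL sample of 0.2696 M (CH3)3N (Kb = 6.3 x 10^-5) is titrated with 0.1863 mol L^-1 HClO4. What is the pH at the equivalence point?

n((CH3)3N) = 0.2696 x 0.03182 = 0.008579 mol; V(HClO4) at equivalence = 0.008579/0.1863 = 0.04605 L.
At equivalence the base is fully converted to (CH3)3NH+; total volume = 0.07787 L, so [(CH3)3NH+] = 0.008579/0.07787 = 0.1102 M.
Ka((CH3)3NH+) = Kw/Kb = 1.0e-14 / 6.3 x 10^-5 = 1.59e-10.
[H^+] = sqrt(Ka x [(CH3)3NH+]) = sqrt(1.59e-10 x 0.1102) = 4.18e-6 M.
pH = -log(4.18e-6) = 5.38.

5.38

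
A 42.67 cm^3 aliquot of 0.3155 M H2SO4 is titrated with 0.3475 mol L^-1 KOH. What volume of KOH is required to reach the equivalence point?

77.5 mL

n(H2SO4) = 0.3155 mol/L x 0.04267 L = 0.01346 mol.
The neutralisation is 1 H2SO4 : 2 KOH, so n(KOH) = 0.01346 x 2/1 = 0.02692 mol.
V(KOH) = 0.02692 / 0.3475 = 0.07748 L = 77.5 mL.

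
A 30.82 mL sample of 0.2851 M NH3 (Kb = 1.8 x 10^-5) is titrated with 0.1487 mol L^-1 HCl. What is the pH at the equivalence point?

5.13

n(NH3) = 0.2851 x 0.03082 = 0.008787 mol; V(HCl) at equivalence = 0.008787/0.1487 = 0.05909 L.
At equivalence the base is fully converted to NH4+; total volume = 0.08991 L, so [NH4+] = 0.008787/0.08991 = 0.09773 M.
Ka(NH4+) = Kw/Kb = 1.0e-14 / 1.8 x 10^-5 = 5.56e-10.
[H^+] = sqrt(Ka x [NH4+]) = sqrt(5.56e-10 x 0.09773) = 7.37e-6 M.
pH = -log(7.37e-6) = 5.13.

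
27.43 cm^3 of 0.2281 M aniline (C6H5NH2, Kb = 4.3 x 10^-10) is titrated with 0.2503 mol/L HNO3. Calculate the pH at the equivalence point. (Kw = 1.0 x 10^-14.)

n(C6H5NH2) = 0.2281 x 0.02743 = 0.006257 mol; V(HNO3) at equivalence = 0.006257/0.2503 = 0.02500 L.
At equivalence the base is fully converted to C6H5NH3+; total volume = 0.05243 L, so [C6H5NH3+] = 0.006257/0.05243 = 0.1193 M.
Ka(C6H5NH3+) = Kw/Kb = 1.0e-14 / 4.3 x 10^-10 = 2.33e-5.
[H^+] = sqrt(Ka x [C6H5NH3+]) = sqrt(2.33e-5 x 0.1193) = 0.00167 M.
pH = -log(0.00167) = 2.78.

2.78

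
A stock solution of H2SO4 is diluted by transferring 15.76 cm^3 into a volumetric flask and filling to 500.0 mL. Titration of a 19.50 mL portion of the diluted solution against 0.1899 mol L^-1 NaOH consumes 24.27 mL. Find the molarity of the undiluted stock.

3.75 M

n(NaOH) = 0.1899 x 0.02427 = 0.004609 mol.
n(H2SO4) in the aliquot = 0.004609 x 1/2 = 0.002304 mol.
[diluted H2SO4] = 0.002304 / 0.01950 = 0.1182 M.
Dilution factor = 500.0/15.76 = 31.73, so [stock] = 0.1182 x 31.73 = 3.75 M.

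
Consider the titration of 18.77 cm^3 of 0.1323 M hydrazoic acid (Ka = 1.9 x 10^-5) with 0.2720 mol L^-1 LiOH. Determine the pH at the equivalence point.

n(HN3) = 0.1323 x 0.01877 = 0.002483 mol; V(LiOH) at equivalence = 0.002483/0.2720 = 0.009130 L.
At equivalence all the acid is converted to N3-; total volume = 0.01877 + 0.009130 = 0.02790 L, so [N3-] = 0.002483/0.02790 = 0.08901 M.
Kb = Kw/Ka = 1.0e-14 / 1.9 x 10^-5 = 5.26e-10.
[OH^-] = sqrt(Kb x [N3-]) = sqrt(5.26e-10 x 0.08901) = 6.84e-6 M.
pOH = 5.16, so pH = 14.00 - 5.16 = 8.84.

8.84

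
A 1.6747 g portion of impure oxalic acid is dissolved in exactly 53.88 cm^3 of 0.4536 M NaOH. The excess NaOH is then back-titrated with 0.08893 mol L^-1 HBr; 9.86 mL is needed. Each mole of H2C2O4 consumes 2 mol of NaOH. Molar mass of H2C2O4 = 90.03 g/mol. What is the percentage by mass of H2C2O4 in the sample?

Total n(NaOH) added = 0.4536 x 0.05388 = 0.02444 mol.
n(HBr) used = 0.08893 x 0.009860 = 0.0008768 mol, which equals the excess n(NaOH).
So n(NaOH) consumed by the sample = 0.02444 - 0.0008768 = 0.02356 mol.
n(H2C2O4) = 0.02356 / 2 = 0.01178 mol.
mass H2C2O4 = 0.01178 x 90.03 = 1.061 g, so %H2C2O4 = 1.061/1.6747 x 100 = 63.3%.

63.3%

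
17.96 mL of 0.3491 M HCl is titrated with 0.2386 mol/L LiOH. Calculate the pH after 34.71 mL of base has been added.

12.58

n(acid) = 0.3491 x 0.01796 = 0.006270 mol; n(LiOH) added = 0.2386 x 0.03471 = 0.008282 mol.
Base is in excess by 0.008282 - 0.006270 = 0.002012 mol in a total volume of 0.05267 L.
[OH^-] = 0.002012/0.05267 = 0.03820 M, so pOH = 1.42 and pH = 14.00 - 1.42 = 12.58.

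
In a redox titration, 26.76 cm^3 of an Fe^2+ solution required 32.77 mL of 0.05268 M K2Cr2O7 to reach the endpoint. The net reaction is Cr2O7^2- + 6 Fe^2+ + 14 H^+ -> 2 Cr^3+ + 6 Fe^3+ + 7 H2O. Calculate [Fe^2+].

0.387 M

n(K2Cr2O7) = 0.05268 x 0.03277 = 0.001726 mol.
From the balanced equation, 1 mol K2Cr2O7 reacts with 6 mol Fe^2+, so n(Fe^2+) = 0.001726 x 6/1 = 0.01036 mol.
[Fe^2+] = 0.01036 / 0.02676 L = 0.387 M.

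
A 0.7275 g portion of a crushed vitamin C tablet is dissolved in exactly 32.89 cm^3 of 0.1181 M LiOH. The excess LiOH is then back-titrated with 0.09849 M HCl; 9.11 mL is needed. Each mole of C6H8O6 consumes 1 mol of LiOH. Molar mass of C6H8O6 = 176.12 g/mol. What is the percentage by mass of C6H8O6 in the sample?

Total n(LiOH) added = 0.1181 x 0.03289 = 0.003884 mol.
n(HCl) used = 0.09849 x 0.009110 = 0.0008972 mol, which equals the excess n(LiOH).
So n(LiOH) consumed by the sample = 0.003884 - 0.0008972 = 0.002987 mol.
n(C6H8O6) = 0.002987 / 1 = 0.002987 mol.
mass C6H8O6 = 0.002987 x 176.12 = 0.5261 g, so %C6H8O6 = 0.5261/0.7275 x 100 = 72.3%.

72.3%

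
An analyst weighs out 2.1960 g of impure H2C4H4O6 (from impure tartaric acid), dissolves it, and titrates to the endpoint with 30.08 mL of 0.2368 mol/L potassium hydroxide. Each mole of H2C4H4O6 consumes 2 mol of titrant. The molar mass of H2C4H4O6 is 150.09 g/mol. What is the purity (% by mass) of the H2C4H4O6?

24.3%

n(KOH) = 0.2368 x 0.03008 = 0.007123 mol.
n(H2C4H4O6) = 0.007123 / 2 = 0.003561 mol.
mass of H2C4H4O6 = 0.003561 x 150.09 = 0.5345 g.
% purity = 0.5345 / 2.1960 x 100 = 24.3%.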